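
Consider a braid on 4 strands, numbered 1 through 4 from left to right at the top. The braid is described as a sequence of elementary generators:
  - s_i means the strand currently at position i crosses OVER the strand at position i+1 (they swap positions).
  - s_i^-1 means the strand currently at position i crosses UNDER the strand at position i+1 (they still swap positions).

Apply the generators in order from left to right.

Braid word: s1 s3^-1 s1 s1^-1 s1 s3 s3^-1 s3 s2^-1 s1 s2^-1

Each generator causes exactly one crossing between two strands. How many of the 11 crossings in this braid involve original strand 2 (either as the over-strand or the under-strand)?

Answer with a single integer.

Gen 1: crossing 1x2. Involves strand 2? yes. Count so far: 1
Gen 2: crossing 3x4. Involves strand 2? no. Count so far: 1
Gen 3: crossing 2x1. Involves strand 2? yes. Count so far: 2
Gen 4: crossing 1x2. Involves strand 2? yes. Count so far: 3
Gen 5: crossing 2x1. Involves strand 2? yes. Count so far: 4
Gen 6: crossing 4x3. Involves strand 2? no. Count so far: 4
Gen 7: crossing 3x4. Involves strand 2? no. Count so far: 4
Gen 8: crossing 4x3. Involves strand 2? no. Count so far: 4
Gen 9: crossing 2x3. Involves strand 2? yes. Count so far: 5
Gen 10: crossing 1x3. Involves strand 2? no. Count so far: 5
Gen 11: crossing 1x2. Involves strand 2? yes. Count so far: 6

Answer: 6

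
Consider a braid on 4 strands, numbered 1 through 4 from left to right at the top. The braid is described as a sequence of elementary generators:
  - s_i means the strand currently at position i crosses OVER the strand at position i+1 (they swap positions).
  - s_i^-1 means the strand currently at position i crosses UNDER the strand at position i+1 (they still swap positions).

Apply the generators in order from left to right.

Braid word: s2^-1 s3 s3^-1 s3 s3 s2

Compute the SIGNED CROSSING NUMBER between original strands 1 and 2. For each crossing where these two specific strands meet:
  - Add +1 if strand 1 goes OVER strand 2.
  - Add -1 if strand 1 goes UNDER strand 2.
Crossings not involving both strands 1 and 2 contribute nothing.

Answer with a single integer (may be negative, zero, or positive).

Answer: 0

Derivation:
Gen 1: crossing 2x3. Both 1&2? no. Sum: 0
Gen 2: crossing 2x4. Both 1&2? no. Sum: 0
Gen 3: crossing 4x2. Both 1&2? no. Sum: 0
Gen 4: crossing 2x4. Both 1&2? no. Sum: 0
Gen 5: crossing 4x2. Both 1&2? no. Sum: 0
Gen 6: crossing 3x2. Both 1&2? no. Sum: 0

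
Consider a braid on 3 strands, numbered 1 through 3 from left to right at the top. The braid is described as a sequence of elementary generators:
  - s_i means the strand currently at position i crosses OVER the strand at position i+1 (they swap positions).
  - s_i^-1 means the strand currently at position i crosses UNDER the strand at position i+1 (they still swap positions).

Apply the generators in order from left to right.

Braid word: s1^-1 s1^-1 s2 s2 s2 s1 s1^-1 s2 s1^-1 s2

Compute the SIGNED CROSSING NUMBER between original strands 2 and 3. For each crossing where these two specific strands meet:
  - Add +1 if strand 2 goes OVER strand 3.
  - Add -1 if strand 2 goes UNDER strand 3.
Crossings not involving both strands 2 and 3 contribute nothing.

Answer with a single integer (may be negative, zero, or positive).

Answer: 0

Derivation:
Gen 1: crossing 1x2. Both 2&3? no. Sum: 0
Gen 2: crossing 2x1. Both 2&3? no. Sum: 0
Gen 3: 2 over 3. Both 2&3? yes. Contrib: +1. Sum: 1
Gen 4: 3 over 2. Both 2&3? yes. Contrib: -1. Sum: 0
Gen 5: 2 over 3. Both 2&3? yes. Contrib: +1. Sum: 1
Gen 6: crossing 1x3. Both 2&3? no. Sum: 1
Gen 7: crossing 3x1. Both 2&3? no. Sum: 1
Gen 8: 3 over 2. Both 2&3? yes. Contrib: -1. Sum: 0
Gen 9: crossing 1x2. Both 2&3? no. Sum: 0
Gen 10: crossing 1x3. Both 2&3? no. Sum: 0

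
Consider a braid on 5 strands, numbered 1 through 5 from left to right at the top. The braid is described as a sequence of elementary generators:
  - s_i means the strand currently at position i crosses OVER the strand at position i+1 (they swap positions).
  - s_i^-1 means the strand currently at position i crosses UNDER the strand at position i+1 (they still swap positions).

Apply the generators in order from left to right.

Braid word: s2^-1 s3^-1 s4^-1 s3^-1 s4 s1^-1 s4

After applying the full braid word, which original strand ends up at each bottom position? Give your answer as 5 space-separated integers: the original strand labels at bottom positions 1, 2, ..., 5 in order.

Answer: 3 1 5 4 2

Derivation:
Gen 1 (s2^-1): strand 2 crosses under strand 3. Perm now: [1 3 2 4 5]
Gen 2 (s3^-1): strand 2 crosses under strand 4. Perm now: [1 3 4 2 5]
Gen 3 (s4^-1): strand 2 crosses under strand 5. Perm now: [1 3 4 5 2]
Gen 4 (s3^-1): strand 4 crosses under strand 5. Perm now: [1 3 5 4 2]
Gen 5 (s4): strand 4 crosses over strand 2. Perm now: [1 3 5 2 4]
Gen 6 (s1^-1): strand 1 crosses under strand 3. Perm now: [3 1 5 2 4]
Gen 7 (s4): strand 2 crosses over strand 4. Perm now: [3 1 5 4 2]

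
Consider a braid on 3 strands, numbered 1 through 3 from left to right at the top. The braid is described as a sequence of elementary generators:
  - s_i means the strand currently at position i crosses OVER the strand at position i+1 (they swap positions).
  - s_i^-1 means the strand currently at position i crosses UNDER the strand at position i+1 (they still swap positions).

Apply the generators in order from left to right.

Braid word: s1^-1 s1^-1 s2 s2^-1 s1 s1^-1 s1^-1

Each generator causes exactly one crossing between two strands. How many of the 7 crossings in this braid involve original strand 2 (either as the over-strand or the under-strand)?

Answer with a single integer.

Gen 1: crossing 1x2. Involves strand 2? yes. Count so far: 1
Gen 2: crossing 2x1. Involves strand 2? yes. Count so far: 2
Gen 3: crossing 2x3. Involves strand 2? yes. Count so far: 3
Gen 4: crossing 3x2. Involves strand 2? yes. Count so far: 4
Gen 5: crossing 1x2. Involves strand 2? yes. Count so far: 5
Gen 6: crossing 2x1. Involves strand 2? yes. Count so far: 6
Gen 7: crossing 1x2. Involves strand 2? yes. Count so far: 7

Answer: 7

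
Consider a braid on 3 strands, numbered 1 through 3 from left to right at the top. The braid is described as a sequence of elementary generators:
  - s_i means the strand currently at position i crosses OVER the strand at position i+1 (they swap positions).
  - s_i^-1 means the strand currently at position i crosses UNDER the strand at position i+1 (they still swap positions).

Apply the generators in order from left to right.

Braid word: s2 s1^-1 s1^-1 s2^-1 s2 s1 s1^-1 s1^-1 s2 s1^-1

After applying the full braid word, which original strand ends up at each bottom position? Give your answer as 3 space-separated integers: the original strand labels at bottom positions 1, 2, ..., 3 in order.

Gen 1 (s2): strand 2 crosses over strand 3. Perm now: [1 3 2]
Gen 2 (s1^-1): strand 1 crosses under strand 3. Perm now: [3 1 2]
Gen 3 (s1^-1): strand 3 crosses under strand 1. Perm now: [1 3 2]
Gen 4 (s2^-1): strand 3 crosses under strand 2. Perm now: [1 2 3]
Gen 5 (s2): strand 2 crosses over strand 3. Perm now: [1 3 2]
Gen 6 (s1): strand 1 crosses over strand 3. Perm now: [3 1 2]
Gen 7 (s1^-1): strand 3 crosses under strand 1. Perm now: [1 3 2]
Gen 8 (s1^-1): strand 1 crosses under strand 3. Perm now: [3 1 2]
Gen 9 (s2): strand 1 crosses over strand 2. Perm now: [3 2 1]
Gen 10 (s1^-1): strand 3 crosses under strand 2. Perm now: [2 3 1]

Answer: 2 3 1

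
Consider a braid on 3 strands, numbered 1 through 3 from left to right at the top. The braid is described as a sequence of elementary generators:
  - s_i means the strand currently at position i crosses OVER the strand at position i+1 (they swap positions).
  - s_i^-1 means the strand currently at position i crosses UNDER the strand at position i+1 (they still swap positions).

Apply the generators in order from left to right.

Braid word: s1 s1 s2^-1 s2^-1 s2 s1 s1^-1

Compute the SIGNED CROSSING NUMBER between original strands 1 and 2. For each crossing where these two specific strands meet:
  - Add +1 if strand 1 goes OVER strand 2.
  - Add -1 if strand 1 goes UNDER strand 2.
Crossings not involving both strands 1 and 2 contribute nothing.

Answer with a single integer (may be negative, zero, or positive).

Gen 1: 1 over 2. Both 1&2? yes. Contrib: +1. Sum: 1
Gen 2: 2 over 1. Both 1&2? yes. Contrib: -1. Sum: 0
Gen 3: crossing 2x3. Both 1&2? no. Sum: 0
Gen 4: crossing 3x2. Both 1&2? no. Sum: 0
Gen 5: crossing 2x3. Both 1&2? no. Sum: 0
Gen 6: crossing 1x3. Both 1&2? no. Sum: 0
Gen 7: crossing 3x1. Both 1&2? no. Sum: 0

Answer: 0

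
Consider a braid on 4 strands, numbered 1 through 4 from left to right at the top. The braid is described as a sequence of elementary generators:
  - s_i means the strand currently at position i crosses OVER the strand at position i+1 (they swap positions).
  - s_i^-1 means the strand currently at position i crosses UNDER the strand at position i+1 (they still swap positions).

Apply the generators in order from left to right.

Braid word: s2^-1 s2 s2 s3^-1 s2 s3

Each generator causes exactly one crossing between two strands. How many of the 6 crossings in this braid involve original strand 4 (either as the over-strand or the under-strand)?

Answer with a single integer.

Gen 1: crossing 2x3. Involves strand 4? no. Count so far: 0
Gen 2: crossing 3x2. Involves strand 4? no. Count so far: 0
Gen 3: crossing 2x3. Involves strand 4? no. Count so far: 0
Gen 4: crossing 2x4. Involves strand 4? yes. Count so far: 1
Gen 5: crossing 3x4. Involves strand 4? yes. Count so far: 2
Gen 6: crossing 3x2. Involves strand 4? no. Count so far: 2

Answer: 2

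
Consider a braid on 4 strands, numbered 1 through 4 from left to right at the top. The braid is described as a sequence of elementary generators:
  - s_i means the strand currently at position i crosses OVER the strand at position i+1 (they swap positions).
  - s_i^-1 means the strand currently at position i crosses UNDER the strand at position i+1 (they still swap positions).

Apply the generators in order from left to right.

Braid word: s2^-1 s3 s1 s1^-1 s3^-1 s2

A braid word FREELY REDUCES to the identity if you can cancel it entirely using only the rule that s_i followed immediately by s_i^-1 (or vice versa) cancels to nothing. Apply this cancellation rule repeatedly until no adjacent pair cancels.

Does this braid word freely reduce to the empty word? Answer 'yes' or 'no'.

Answer: yes

Derivation:
Gen 1 (s2^-1): push. Stack: [s2^-1]
Gen 2 (s3): push. Stack: [s2^-1 s3]
Gen 3 (s1): push. Stack: [s2^-1 s3 s1]
Gen 4 (s1^-1): cancels prior s1. Stack: [s2^-1 s3]
Gen 5 (s3^-1): cancels prior s3. Stack: [s2^-1]
Gen 6 (s2): cancels prior s2^-1. Stack: []
Reduced word: (empty)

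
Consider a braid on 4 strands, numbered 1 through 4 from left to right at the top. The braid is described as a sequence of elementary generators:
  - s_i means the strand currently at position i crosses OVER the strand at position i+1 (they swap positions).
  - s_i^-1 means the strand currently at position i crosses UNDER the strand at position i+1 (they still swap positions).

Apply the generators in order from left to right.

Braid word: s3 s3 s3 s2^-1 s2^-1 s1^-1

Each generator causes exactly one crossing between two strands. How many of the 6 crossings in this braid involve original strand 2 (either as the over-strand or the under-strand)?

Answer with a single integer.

Gen 1: crossing 3x4. Involves strand 2? no. Count so far: 0
Gen 2: crossing 4x3. Involves strand 2? no. Count so far: 0
Gen 3: crossing 3x4. Involves strand 2? no. Count so far: 0
Gen 4: crossing 2x4. Involves strand 2? yes. Count so far: 1
Gen 5: crossing 4x2. Involves strand 2? yes. Count so far: 2
Gen 6: crossing 1x2. Involves strand 2? yes. Count so far: 3

Answer: 3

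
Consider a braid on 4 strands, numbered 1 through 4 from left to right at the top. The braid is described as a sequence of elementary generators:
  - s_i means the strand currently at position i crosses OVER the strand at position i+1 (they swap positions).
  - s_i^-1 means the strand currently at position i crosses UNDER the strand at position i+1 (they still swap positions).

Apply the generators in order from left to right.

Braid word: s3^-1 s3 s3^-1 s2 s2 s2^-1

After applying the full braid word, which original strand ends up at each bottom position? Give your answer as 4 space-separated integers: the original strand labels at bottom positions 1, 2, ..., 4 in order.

Gen 1 (s3^-1): strand 3 crosses under strand 4. Perm now: [1 2 4 3]
Gen 2 (s3): strand 4 crosses over strand 3. Perm now: [1 2 3 4]
Gen 3 (s3^-1): strand 3 crosses under strand 4. Perm now: [1 2 4 3]
Gen 4 (s2): strand 2 crosses over strand 4. Perm now: [1 4 2 3]
Gen 5 (s2): strand 4 crosses over strand 2. Perm now: [1 2 4 3]
Gen 6 (s2^-1): strand 2 crosses under strand 4. Perm now: [1 4 2 3]

Answer: 1 4 2 3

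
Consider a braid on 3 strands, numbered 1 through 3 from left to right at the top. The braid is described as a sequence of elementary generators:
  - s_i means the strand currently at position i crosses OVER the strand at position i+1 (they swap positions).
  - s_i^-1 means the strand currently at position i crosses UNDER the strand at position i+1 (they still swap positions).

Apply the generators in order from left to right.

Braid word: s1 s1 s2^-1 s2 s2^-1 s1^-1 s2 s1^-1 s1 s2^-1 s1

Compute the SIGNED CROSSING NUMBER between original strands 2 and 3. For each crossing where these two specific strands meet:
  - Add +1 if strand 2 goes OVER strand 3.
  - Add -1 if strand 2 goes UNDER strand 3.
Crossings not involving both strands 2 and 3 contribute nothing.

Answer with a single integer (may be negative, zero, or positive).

Gen 1: crossing 1x2. Both 2&3? no. Sum: 0
Gen 2: crossing 2x1. Both 2&3? no. Sum: 0
Gen 3: 2 under 3. Both 2&3? yes. Contrib: -1. Sum: -1
Gen 4: 3 over 2. Both 2&3? yes. Contrib: -1. Sum: -2
Gen 5: 2 under 3. Both 2&3? yes. Contrib: -1. Sum: -3
Gen 6: crossing 1x3. Both 2&3? no. Sum: -3
Gen 7: crossing 1x2. Both 2&3? no. Sum: -3
Gen 8: 3 under 2. Both 2&3? yes. Contrib: +1. Sum: -2
Gen 9: 2 over 3. Both 2&3? yes. Contrib: +1. Sum: -1
Gen 10: crossing 2x1. Both 2&3? no. Sum: -1
Gen 11: crossing 3x1. Both 2&3? no. Sum: -1

Answer: -1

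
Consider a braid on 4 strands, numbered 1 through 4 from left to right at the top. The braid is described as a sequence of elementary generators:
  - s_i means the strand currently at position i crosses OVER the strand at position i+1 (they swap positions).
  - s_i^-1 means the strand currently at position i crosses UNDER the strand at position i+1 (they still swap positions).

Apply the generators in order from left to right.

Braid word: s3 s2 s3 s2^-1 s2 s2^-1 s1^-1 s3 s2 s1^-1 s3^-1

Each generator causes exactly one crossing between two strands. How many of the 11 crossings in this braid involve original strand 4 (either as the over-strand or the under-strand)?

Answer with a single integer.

Gen 1: crossing 3x4. Involves strand 4? yes. Count so far: 1
Gen 2: crossing 2x4. Involves strand 4? yes. Count so far: 2
Gen 3: crossing 2x3. Involves strand 4? no. Count so far: 2
Gen 4: crossing 4x3. Involves strand 4? yes. Count so far: 3
Gen 5: crossing 3x4. Involves strand 4? yes. Count so far: 4
Gen 6: crossing 4x3. Involves strand 4? yes. Count so far: 5
Gen 7: crossing 1x3. Involves strand 4? no. Count so far: 5
Gen 8: crossing 4x2. Involves strand 4? yes. Count so far: 6
Gen 9: crossing 1x2. Involves strand 4? no. Count so far: 6
Gen 10: crossing 3x2. Involves strand 4? no. Count so far: 6
Gen 11: crossing 1x4. Involves strand 4? yes. Count so far: 7

Answer: 7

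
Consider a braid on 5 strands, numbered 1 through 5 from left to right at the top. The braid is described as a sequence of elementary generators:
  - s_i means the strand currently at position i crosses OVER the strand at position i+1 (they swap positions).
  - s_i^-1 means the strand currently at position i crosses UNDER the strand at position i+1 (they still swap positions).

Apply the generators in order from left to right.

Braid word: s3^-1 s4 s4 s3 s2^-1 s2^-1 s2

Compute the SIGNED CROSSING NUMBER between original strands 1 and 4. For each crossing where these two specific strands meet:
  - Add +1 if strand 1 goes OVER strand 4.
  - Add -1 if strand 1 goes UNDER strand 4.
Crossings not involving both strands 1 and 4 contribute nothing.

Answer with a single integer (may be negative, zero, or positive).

Answer: 0

Derivation:
Gen 1: crossing 3x4. Both 1&4? no. Sum: 0
Gen 2: crossing 3x5. Both 1&4? no. Sum: 0
Gen 3: crossing 5x3. Both 1&4? no. Sum: 0
Gen 4: crossing 4x3. Both 1&4? no. Sum: 0
Gen 5: crossing 2x3. Both 1&4? no. Sum: 0
Gen 6: crossing 3x2. Both 1&4? no. Sum: 0
Gen 7: crossing 2x3. Both 1&4? no. Sum: 0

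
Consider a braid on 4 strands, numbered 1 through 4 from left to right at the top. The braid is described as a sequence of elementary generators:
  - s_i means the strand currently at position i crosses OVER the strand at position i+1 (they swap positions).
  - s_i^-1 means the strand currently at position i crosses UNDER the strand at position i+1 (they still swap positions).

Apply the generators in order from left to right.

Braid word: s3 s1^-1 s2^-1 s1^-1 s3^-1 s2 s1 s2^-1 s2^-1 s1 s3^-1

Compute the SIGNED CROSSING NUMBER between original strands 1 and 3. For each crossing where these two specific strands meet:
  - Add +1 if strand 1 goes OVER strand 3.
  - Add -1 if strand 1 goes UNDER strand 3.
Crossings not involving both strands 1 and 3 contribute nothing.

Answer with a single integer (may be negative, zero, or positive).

Gen 1: crossing 3x4. Both 1&3? no. Sum: 0
Gen 2: crossing 1x2. Both 1&3? no. Sum: 0
Gen 3: crossing 1x4. Both 1&3? no. Sum: 0
Gen 4: crossing 2x4. Both 1&3? no. Sum: 0
Gen 5: 1 under 3. Both 1&3? yes. Contrib: -1. Sum: -1
Gen 6: crossing 2x3. Both 1&3? no. Sum: -1
Gen 7: crossing 4x3. Both 1&3? no. Sum: -1
Gen 8: crossing 4x2. Both 1&3? no. Sum: -1
Gen 9: crossing 2x4. Both 1&3? no. Sum: -1
Gen 10: crossing 3x4. Both 1&3? no. Sum: -1
Gen 11: crossing 2x1. Both 1&3? no. Sum: -1

Answer: -1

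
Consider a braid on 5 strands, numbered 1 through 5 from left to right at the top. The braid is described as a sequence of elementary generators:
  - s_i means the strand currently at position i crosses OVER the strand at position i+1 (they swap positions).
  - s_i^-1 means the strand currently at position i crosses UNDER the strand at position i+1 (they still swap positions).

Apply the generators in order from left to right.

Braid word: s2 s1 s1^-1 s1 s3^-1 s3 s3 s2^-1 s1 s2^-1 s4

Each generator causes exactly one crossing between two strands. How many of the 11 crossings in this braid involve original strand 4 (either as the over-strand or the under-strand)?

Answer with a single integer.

Answer: 5

Derivation:
Gen 1: crossing 2x3. Involves strand 4? no. Count so far: 0
Gen 2: crossing 1x3. Involves strand 4? no. Count so far: 0
Gen 3: crossing 3x1. Involves strand 4? no. Count so far: 0
Gen 4: crossing 1x3. Involves strand 4? no. Count so far: 0
Gen 5: crossing 2x4. Involves strand 4? yes. Count so far: 1
Gen 6: crossing 4x2. Involves strand 4? yes. Count so far: 2
Gen 7: crossing 2x4. Involves strand 4? yes. Count so far: 3
Gen 8: crossing 1x4. Involves strand 4? yes. Count so far: 4
Gen 9: crossing 3x4. Involves strand 4? yes. Count so far: 5
Gen 10: crossing 3x1. Involves strand 4? no. Count so far: 5
Gen 11: crossing 2x5. Involves strand 4? no. Count so far: 5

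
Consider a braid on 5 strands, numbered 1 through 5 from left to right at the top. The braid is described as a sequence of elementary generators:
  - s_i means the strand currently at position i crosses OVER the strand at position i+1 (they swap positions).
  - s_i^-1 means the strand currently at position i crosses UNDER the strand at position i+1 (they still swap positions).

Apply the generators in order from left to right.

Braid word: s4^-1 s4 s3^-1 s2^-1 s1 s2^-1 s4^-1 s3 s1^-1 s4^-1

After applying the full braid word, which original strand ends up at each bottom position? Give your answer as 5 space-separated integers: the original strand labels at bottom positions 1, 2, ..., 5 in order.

Gen 1 (s4^-1): strand 4 crosses under strand 5. Perm now: [1 2 3 5 4]
Gen 2 (s4): strand 5 crosses over strand 4. Perm now: [1 2 3 4 5]
Gen 3 (s3^-1): strand 3 crosses under strand 4. Perm now: [1 2 4 3 5]
Gen 4 (s2^-1): strand 2 crosses under strand 4. Perm now: [1 4 2 3 5]
Gen 5 (s1): strand 1 crosses over strand 4. Perm now: [4 1 2 3 5]
Gen 6 (s2^-1): strand 1 crosses under strand 2. Perm now: [4 2 1 3 5]
Gen 7 (s4^-1): strand 3 crosses under strand 5. Perm now: [4 2 1 5 3]
Gen 8 (s3): strand 1 crosses over strand 5. Perm now: [4 2 5 1 3]
Gen 9 (s1^-1): strand 4 crosses under strand 2. Perm now: [2 4 5 1 3]
Gen 10 (s4^-1): strand 1 crosses under strand 3. Perm now: [2 4 5 3 1]

Answer: 2 4 5 3 1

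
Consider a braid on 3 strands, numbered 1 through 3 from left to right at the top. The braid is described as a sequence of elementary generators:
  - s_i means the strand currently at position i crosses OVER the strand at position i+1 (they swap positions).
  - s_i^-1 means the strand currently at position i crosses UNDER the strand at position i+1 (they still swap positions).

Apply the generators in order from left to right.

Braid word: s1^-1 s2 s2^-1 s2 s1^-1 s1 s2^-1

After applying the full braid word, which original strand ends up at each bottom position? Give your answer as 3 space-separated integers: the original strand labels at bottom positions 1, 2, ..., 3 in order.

Answer: 2 1 3

Derivation:
Gen 1 (s1^-1): strand 1 crosses under strand 2. Perm now: [2 1 3]
Gen 2 (s2): strand 1 crosses over strand 3. Perm now: [2 3 1]
Gen 3 (s2^-1): strand 3 crosses under strand 1. Perm now: [2 1 3]
Gen 4 (s2): strand 1 crosses over strand 3. Perm now: [2 3 1]
Gen 5 (s1^-1): strand 2 crosses under strand 3. Perm now: [3 2 1]
Gen 6 (s1): strand 3 crosses over strand 2. Perm now: [2 3 1]
Gen 7 (s2^-1): strand 3 crosses under strand 1. Perm now: [2 1 3]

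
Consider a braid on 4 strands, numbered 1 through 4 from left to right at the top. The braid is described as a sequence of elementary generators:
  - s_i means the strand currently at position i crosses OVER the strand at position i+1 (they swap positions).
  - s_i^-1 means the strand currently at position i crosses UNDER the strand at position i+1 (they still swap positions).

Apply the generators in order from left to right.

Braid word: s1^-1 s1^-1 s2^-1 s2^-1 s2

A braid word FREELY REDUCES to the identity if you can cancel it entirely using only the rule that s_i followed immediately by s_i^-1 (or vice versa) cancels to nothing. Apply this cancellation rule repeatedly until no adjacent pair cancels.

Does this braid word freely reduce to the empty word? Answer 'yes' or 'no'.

Gen 1 (s1^-1): push. Stack: [s1^-1]
Gen 2 (s1^-1): push. Stack: [s1^-1 s1^-1]
Gen 3 (s2^-1): push. Stack: [s1^-1 s1^-1 s2^-1]
Gen 4 (s2^-1): push. Stack: [s1^-1 s1^-1 s2^-1 s2^-1]
Gen 5 (s2): cancels prior s2^-1. Stack: [s1^-1 s1^-1 s2^-1]
Reduced word: s1^-1 s1^-1 s2^-1

Answer: no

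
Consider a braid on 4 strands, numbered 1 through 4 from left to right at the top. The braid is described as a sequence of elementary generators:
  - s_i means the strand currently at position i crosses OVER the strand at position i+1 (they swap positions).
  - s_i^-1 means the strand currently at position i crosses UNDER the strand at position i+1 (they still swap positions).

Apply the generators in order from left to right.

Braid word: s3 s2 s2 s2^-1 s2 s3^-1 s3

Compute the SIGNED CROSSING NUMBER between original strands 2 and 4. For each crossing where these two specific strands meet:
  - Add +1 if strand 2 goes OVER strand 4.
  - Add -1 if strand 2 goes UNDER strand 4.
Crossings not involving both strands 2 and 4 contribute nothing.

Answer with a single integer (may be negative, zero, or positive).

Gen 1: crossing 3x4. Both 2&4? no. Sum: 0
Gen 2: 2 over 4. Both 2&4? yes. Contrib: +1. Sum: 1
Gen 3: 4 over 2. Both 2&4? yes. Contrib: -1. Sum: 0
Gen 4: 2 under 4. Both 2&4? yes. Contrib: -1. Sum: -1
Gen 5: 4 over 2. Both 2&4? yes. Contrib: -1. Sum: -2
Gen 6: crossing 4x3. Both 2&4? no. Sum: -2
Gen 7: crossing 3x4. Both 2&4? no. Sum: -2

Answer: -2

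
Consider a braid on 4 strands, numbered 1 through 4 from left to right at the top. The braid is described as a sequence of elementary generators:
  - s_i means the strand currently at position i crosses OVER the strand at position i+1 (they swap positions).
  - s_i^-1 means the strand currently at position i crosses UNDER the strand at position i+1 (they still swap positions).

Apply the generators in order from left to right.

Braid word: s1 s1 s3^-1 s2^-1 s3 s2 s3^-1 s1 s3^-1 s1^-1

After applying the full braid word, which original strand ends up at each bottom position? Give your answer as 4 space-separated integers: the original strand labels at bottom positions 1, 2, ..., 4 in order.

Gen 1 (s1): strand 1 crosses over strand 2. Perm now: [2 1 3 4]
Gen 2 (s1): strand 2 crosses over strand 1. Perm now: [1 2 3 4]
Gen 3 (s3^-1): strand 3 crosses under strand 4. Perm now: [1 2 4 3]
Gen 4 (s2^-1): strand 2 crosses under strand 4. Perm now: [1 4 2 3]
Gen 5 (s3): strand 2 crosses over strand 3. Perm now: [1 4 3 2]
Gen 6 (s2): strand 4 crosses over strand 3. Perm now: [1 3 4 2]
Gen 7 (s3^-1): strand 4 crosses under strand 2. Perm now: [1 3 2 4]
Gen 8 (s1): strand 1 crosses over strand 3. Perm now: [3 1 2 4]
Gen 9 (s3^-1): strand 2 crosses under strand 4. Perm now: [3 1 4 2]
Gen 10 (s1^-1): strand 3 crosses under strand 1. Perm now: [1 3 4 2]

Answer: 1 3 4 2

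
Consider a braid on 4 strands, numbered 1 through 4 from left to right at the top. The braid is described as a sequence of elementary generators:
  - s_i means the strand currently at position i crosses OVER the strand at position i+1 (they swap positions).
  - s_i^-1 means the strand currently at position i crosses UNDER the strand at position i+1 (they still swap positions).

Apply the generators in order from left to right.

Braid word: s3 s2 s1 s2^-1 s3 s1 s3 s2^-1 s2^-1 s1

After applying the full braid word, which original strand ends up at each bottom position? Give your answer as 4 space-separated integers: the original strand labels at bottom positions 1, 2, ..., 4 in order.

Answer: 4 2 1 3

Derivation:
Gen 1 (s3): strand 3 crosses over strand 4. Perm now: [1 2 4 3]
Gen 2 (s2): strand 2 crosses over strand 4. Perm now: [1 4 2 3]
Gen 3 (s1): strand 1 crosses over strand 4. Perm now: [4 1 2 3]
Gen 4 (s2^-1): strand 1 crosses under strand 2. Perm now: [4 2 1 3]
Gen 5 (s3): strand 1 crosses over strand 3. Perm now: [4 2 3 1]
Gen 6 (s1): strand 4 crosses over strand 2. Perm now: [2 4 3 1]
Gen 7 (s3): strand 3 crosses over strand 1. Perm now: [2 4 1 3]
Gen 8 (s2^-1): strand 4 crosses under strand 1. Perm now: [2 1 4 3]
Gen 9 (s2^-1): strand 1 crosses under strand 4. Perm now: [2 4 1 3]
Gen 10 (s1): strand 2 crosses over strand 4. Perm now: [4 2 1 3]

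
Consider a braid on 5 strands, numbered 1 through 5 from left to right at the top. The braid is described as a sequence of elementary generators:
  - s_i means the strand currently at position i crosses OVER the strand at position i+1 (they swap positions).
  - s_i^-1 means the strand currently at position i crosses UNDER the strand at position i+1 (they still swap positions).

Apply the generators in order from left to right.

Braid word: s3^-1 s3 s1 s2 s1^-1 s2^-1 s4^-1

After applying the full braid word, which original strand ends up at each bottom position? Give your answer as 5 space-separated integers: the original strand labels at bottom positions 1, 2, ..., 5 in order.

Answer: 3 1 2 5 4

Derivation:
Gen 1 (s3^-1): strand 3 crosses under strand 4. Perm now: [1 2 4 3 5]
Gen 2 (s3): strand 4 crosses over strand 3. Perm now: [1 2 3 4 5]
Gen 3 (s1): strand 1 crosses over strand 2. Perm now: [2 1 3 4 5]
Gen 4 (s2): strand 1 crosses over strand 3. Perm now: [2 3 1 4 5]
Gen 5 (s1^-1): strand 2 crosses under strand 3. Perm now: [3 2 1 4 5]
Gen 6 (s2^-1): strand 2 crosses under strand 1. Perm now: [3 1 2 4 5]
Gen 7 (s4^-1): strand 4 crosses under strand 5. Perm now: [3 1 2 5 4]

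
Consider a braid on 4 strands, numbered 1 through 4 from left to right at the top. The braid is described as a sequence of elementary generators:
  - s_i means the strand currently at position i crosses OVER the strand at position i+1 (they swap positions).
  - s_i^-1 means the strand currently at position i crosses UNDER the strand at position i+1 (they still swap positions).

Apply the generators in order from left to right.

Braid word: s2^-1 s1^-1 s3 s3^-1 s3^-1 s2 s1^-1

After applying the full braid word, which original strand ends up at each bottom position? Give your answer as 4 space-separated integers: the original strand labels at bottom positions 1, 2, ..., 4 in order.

Answer: 4 3 1 2

Derivation:
Gen 1 (s2^-1): strand 2 crosses under strand 3. Perm now: [1 3 2 4]
Gen 2 (s1^-1): strand 1 crosses under strand 3. Perm now: [3 1 2 4]
Gen 3 (s3): strand 2 crosses over strand 4. Perm now: [3 1 4 2]
Gen 4 (s3^-1): strand 4 crosses under strand 2. Perm now: [3 1 2 4]
Gen 5 (s3^-1): strand 2 crosses under strand 4. Perm now: [3 1 4 2]
Gen 6 (s2): strand 1 crosses over strand 4. Perm now: [3 4 1 2]
Gen 7 (s1^-1): strand 3 crosses under strand 4. Perm now: [4 3 1 2]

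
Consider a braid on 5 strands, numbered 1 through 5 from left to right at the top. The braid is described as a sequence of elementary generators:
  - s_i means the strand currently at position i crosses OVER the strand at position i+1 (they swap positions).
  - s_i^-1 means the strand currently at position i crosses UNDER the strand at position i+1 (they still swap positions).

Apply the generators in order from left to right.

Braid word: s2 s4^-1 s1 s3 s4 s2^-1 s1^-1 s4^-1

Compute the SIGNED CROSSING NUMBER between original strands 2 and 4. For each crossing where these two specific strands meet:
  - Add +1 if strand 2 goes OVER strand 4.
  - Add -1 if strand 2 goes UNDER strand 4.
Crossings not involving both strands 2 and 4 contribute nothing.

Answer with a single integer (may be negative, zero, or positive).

Answer: 2

Derivation:
Gen 1: crossing 2x3. Both 2&4? no. Sum: 0
Gen 2: crossing 4x5. Both 2&4? no. Sum: 0
Gen 3: crossing 1x3. Both 2&4? no. Sum: 0
Gen 4: crossing 2x5. Both 2&4? no. Sum: 0
Gen 5: 2 over 4. Both 2&4? yes. Contrib: +1. Sum: 1
Gen 6: crossing 1x5. Both 2&4? no. Sum: 1
Gen 7: crossing 3x5. Both 2&4? no. Sum: 1
Gen 8: 4 under 2. Both 2&4? yes. Contrib: +1. Sum: 2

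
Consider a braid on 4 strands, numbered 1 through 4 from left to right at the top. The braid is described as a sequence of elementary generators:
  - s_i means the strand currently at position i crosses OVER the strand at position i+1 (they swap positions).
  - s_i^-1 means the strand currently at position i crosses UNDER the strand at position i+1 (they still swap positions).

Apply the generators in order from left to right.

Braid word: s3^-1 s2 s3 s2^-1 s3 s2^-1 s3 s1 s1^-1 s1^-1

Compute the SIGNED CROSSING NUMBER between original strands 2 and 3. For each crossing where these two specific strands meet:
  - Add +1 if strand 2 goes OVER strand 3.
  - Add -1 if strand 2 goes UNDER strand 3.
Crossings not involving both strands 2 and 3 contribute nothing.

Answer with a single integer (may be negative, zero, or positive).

Gen 1: crossing 3x4. Both 2&3? no. Sum: 0
Gen 2: crossing 2x4. Both 2&3? no. Sum: 0
Gen 3: 2 over 3. Both 2&3? yes. Contrib: +1. Sum: 1
Gen 4: crossing 4x3. Both 2&3? no. Sum: 1
Gen 5: crossing 4x2. Both 2&3? no. Sum: 1
Gen 6: 3 under 2. Both 2&3? yes. Contrib: +1. Sum: 2
Gen 7: crossing 3x4. Both 2&3? no. Sum: 2
Gen 8: crossing 1x2. Both 2&3? no. Sum: 2
Gen 9: crossing 2x1. Both 2&3? no. Sum: 2
Gen 10: crossing 1x2. Both 2&3? no. Sum: 2

Answer: 2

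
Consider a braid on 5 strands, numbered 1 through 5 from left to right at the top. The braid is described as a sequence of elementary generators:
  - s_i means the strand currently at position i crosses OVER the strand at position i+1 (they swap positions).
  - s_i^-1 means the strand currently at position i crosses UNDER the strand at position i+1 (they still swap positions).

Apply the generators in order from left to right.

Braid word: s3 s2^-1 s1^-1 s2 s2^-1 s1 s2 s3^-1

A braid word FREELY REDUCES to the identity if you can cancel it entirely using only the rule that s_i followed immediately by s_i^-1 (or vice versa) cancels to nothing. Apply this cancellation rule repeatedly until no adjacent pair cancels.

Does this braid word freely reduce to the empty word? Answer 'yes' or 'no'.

Gen 1 (s3): push. Stack: [s3]
Gen 2 (s2^-1): push. Stack: [s3 s2^-1]
Gen 3 (s1^-1): push. Stack: [s3 s2^-1 s1^-1]
Gen 4 (s2): push. Stack: [s3 s2^-1 s1^-1 s2]
Gen 5 (s2^-1): cancels prior s2. Stack: [s3 s2^-1 s1^-1]
Gen 6 (s1): cancels prior s1^-1. Stack: [s3 s2^-1]
Gen 7 (s2): cancels prior s2^-1. Stack: [s3]
Gen 8 (s3^-1): cancels prior s3. Stack: []
Reduced word: (empty)

Answer: yes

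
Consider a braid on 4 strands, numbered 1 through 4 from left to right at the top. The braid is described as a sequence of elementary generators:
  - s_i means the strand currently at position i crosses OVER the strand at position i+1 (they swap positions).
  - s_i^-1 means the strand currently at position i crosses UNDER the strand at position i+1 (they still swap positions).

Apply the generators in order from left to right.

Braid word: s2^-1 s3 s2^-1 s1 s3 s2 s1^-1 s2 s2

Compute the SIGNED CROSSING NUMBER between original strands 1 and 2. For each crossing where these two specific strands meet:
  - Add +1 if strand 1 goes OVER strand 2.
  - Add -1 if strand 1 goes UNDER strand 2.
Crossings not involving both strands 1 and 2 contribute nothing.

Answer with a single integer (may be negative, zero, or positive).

Gen 1: crossing 2x3. Both 1&2? no. Sum: 0
Gen 2: crossing 2x4. Both 1&2? no. Sum: 0
Gen 3: crossing 3x4. Both 1&2? no. Sum: 0
Gen 4: crossing 1x4. Both 1&2? no. Sum: 0
Gen 5: crossing 3x2. Both 1&2? no. Sum: 0
Gen 6: 1 over 2. Both 1&2? yes. Contrib: +1. Sum: 1
Gen 7: crossing 4x2. Both 1&2? no. Sum: 1
Gen 8: crossing 4x1. Both 1&2? no. Sum: 1
Gen 9: crossing 1x4. Both 1&2? no. Sum: 1

Answer: 1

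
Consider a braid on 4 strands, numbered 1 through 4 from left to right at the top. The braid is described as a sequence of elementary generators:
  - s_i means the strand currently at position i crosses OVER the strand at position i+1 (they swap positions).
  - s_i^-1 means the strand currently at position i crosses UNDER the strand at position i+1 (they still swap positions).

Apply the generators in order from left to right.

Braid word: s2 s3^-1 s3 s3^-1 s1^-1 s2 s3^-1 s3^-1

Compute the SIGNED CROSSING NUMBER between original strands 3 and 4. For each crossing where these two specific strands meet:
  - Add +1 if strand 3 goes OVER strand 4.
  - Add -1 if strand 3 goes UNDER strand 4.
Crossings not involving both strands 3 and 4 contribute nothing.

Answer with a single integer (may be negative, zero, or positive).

Gen 1: crossing 2x3. Both 3&4? no. Sum: 0
Gen 2: crossing 2x4. Both 3&4? no. Sum: 0
Gen 3: crossing 4x2. Both 3&4? no. Sum: 0
Gen 4: crossing 2x4. Both 3&4? no. Sum: 0
Gen 5: crossing 1x3. Both 3&4? no. Sum: 0
Gen 6: crossing 1x4. Both 3&4? no. Sum: 0
Gen 7: crossing 1x2. Both 3&4? no. Sum: 0
Gen 8: crossing 2x1. Both 3&4? no. Sum: 0

Answer: 0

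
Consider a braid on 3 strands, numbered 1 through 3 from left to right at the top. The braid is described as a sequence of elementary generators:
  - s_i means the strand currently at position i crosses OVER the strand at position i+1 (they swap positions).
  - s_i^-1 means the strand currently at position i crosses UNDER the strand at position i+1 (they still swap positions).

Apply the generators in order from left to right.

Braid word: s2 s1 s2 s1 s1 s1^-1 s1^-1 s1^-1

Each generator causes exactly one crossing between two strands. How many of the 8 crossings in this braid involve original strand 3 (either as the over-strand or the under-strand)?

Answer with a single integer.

Answer: 7

Derivation:
Gen 1: crossing 2x3. Involves strand 3? yes. Count so far: 1
Gen 2: crossing 1x3. Involves strand 3? yes. Count so far: 2
Gen 3: crossing 1x2. Involves strand 3? no. Count so far: 2
Gen 4: crossing 3x2. Involves strand 3? yes. Count so far: 3
Gen 5: crossing 2x3. Involves strand 3? yes. Count so far: 4
Gen 6: crossing 3x2. Involves strand 3? yes. Count so far: 5
Gen 7: crossing 2x3. Involves strand 3? yes. Count so far: 6
Gen 8: crossing 3x2. Involves strand 3? yes. Count so far: 7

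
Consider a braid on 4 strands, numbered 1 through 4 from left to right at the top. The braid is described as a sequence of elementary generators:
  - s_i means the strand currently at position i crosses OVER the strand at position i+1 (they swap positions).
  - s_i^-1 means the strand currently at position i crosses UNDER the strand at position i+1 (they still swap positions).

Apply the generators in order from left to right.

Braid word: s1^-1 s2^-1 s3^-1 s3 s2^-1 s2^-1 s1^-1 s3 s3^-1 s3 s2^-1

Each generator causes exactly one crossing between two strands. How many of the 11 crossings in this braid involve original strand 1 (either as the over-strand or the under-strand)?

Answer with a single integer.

Answer: 9

Derivation:
Gen 1: crossing 1x2. Involves strand 1? yes. Count so far: 1
Gen 2: crossing 1x3. Involves strand 1? yes. Count so far: 2
Gen 3: crossing 1x4. Involves strand 1? yes. Count so far: 3
Gen 4: crossing 4x1. Involves strand 1? yes. Count so far: 4
Gen 5: crossing 3x1. Involves strand 1? yes. Count so far: 5
Gen 6: crossing 1x3. Involves strand 1? yes. Count so far: 6
Gen 7: crossing 2x3. Involves strand 1? no. Count so far: 6
Gen 8: crossing 1x4. Involves strand 1? yes. Count so far: 7
Gen 9: crossing 4x1. Involves strand 1? yes. Count so far: 8
Gen 10: crossing 1x4. Involves strand 1? yes. Count so far: 9
Gen 11: crossing 2x4. Involves strand 1? no. Count so far: 9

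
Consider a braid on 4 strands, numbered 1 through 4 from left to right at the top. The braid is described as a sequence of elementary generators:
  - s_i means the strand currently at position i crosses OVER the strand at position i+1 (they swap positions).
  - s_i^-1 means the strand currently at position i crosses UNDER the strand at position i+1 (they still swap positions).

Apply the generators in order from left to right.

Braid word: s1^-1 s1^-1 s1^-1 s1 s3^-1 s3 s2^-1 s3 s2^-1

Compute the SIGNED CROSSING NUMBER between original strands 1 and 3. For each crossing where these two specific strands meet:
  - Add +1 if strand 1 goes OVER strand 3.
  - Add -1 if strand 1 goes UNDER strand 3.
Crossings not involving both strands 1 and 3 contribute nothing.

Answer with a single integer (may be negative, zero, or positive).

Answer: 0

Derivation:
Gen 1: crossing 1x2. Both 1&3? no. Sum: 0
Gen 2: crossing 2x1. Both 1&3? no. Sum: 0
Gen 3: crossing 1x2. Both 1&3? no. Sum: 0
Gen 4: crossing 2x1. Both 1&3? no. Sum: 0
Gen 5: crossing 3x4. Both 1&3? no. Sum: 0
Gen 6: crossing 4x3. Both 1&3? no. Sum: 0
Gen 7: crossing 2x3. Both 1&3? no. Sum: 0
Gen 8: crossing 2x4. Both 1&3? no. Sum: 0
Gen 9: crossing 3x4. Both 1&3? no. Sum: 0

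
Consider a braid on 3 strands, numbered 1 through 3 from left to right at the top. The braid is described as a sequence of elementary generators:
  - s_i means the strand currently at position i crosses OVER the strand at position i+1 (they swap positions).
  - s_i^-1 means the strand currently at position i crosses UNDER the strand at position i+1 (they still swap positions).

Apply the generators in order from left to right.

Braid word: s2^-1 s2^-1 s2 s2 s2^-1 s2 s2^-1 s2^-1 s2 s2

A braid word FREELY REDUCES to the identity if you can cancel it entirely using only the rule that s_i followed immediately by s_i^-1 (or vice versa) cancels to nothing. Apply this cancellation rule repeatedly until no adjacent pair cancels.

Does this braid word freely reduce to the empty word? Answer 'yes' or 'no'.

Gen 1 (s2^-1): push. Stack: [s2^-1]
Gen 2 (s2^-1): push. Stack: [s2^-1 s2^-1]
Gen 3 (s2): cancels prior s2^-1. Stack: [s2^-1]
Gen 4 (s2): cancels prior s2^-1. Stack: []
Gen 5 (s2^-1): push. Stack: [s2^-1]
Gen 6 (s2): cancels prior s2^-1. Stack: []
Gen 7 (s2^-1): push. Stack: [s2^-1]
Gen 8 (s2^-1): push. Stack: [s2^-1 s2^-1]
Gen 9 (s2): cancels prior s2^-1. Stack: [s2^-1]
Gen 10 (s2): cancels prior s2^-1. Stack: []
Reduced word: (empty)

Answer: yes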